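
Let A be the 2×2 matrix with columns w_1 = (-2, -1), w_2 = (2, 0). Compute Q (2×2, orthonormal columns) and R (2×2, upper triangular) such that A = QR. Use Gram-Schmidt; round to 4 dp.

Q = [[-0.8944, 0.4472], [-0.4472, -0.8944]], R = [[2.2361, -1.7889], [0.0000, 0.8944]]

w_1 = (-2, -1); ‖w_1‖ = 2.2361, so e_1 = (-0.8944, -0.4472).
e_1·w_2 = (-0.8944)·2 + (-0.4472)·0 = -1.7889.
u_2 = w_2 + 1.7889·e_1 = (0.4000, -0.8000).
‖u_2‖ = 0.8944, so e_2 = (0.4472, -0.8944).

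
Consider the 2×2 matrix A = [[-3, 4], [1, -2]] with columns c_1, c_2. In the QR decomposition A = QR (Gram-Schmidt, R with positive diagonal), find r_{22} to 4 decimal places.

q_1 = c_1/‖c_1‖ = (-3, 1)/3.1623 = (-0.9487, 0.3162).
r_{12} = q_1·c_2 = -4.4272.
u_2 = c_2 + 4.4272·q_1 = (-0.2000, -0.6000).
r_{22} = ‖u_2‖ = 0.6325.

r_{22} = 0.6325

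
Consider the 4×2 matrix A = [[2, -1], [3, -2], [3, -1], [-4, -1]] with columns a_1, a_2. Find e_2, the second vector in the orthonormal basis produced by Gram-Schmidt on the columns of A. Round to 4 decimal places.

e_1 = a_1/‖a_1‖ = (2, 3, 3, -4)/6.1644 = (0.3244, 0.4867, 0.4867, -0.6489).
r_{12} = e_1·a_2 = -1.1355.
u_2 = a_2 + 1.1355·e_1 = (-0.6316, -1.4474, -0.4474, -1.7368).
‖u_2‖ = 2.3897, so e_2 = (-0.2643, -0.6057, -0.1872, -0.7268).

e_2 = (-0.2643, -0.6057, -0.1872, -0.7268)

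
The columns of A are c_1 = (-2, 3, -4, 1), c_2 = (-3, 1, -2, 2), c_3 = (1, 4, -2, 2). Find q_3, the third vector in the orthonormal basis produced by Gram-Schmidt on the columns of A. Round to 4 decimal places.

q_3 = (0.4133, 0.4716, 0.3241, 0.7083)

c_1 = (-2, 3, -4, 1); ‖c_1‖ = 5.4772, so q_1 = (-0.3651, 0.5477, -0.7303, 0.1826).
q_1·c_2 = (-0.3651)·(-3) + 0.5477·1 + (-0.7303)·(-2) + 0.1826·2 = 3.4689.
u_2 = c_2 − 3.4689·q_1 = (-1.7333, -0.9000, 0.5333, 1.3667).
‖u_2‖ = 2.4427, so q_2 = (-0.7096, -0.3684, 0.2183, 0.5595).
q_1·c_3 = (-0.3651)·1 + 0.5477·4 + (-0.7303)·(-2) + 0.1826·2 = 3.6515; q_2·c_3 = (-0.7096)·1 + (-0.3684)·4 + 0.2183·(-2) + 0.5595·2 = -1.5011.
u_3 = c_3 − 3.6515·q_1 + 1.5011·q_2 = (1.2682, 1.4469, 0.9944, 2.1732).
‖u_3‖ = 3.0681, so q_3 = (0.4133, 0.4716, 0.3241, 0.7083).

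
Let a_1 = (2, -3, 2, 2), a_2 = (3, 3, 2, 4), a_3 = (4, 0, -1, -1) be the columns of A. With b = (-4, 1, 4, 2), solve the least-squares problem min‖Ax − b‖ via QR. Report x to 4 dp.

x = (0.1535, 0.3655, -1.3782)

a_1 = (2, -3, 2, 2); ‖a_1‖ = 4.5826, so e_1 = (0.4364, -0.6547, 0.4364, 0.4364).
e_1·a_2 = 0.4364·3 + (-0.6547)·3 + 0.4364·2 + 0.4364·4 = 1.9640.
u_2 = a_2 − 1.9640·e_1 = (2.1429, 4.2857, 1.1429, 3.1429).
‖u_2‖ = 5.8432, so e_2 = (0.3667, 0.7335, 0.1956, 0.5379).
e_1·a_3 = 0.4364·4 + (-0.6547)·0 + 0.4364·(-1) + 0.4364·(-1) = 0.8729; e_2·a_3 = 0.3667·4 + 0.7335·0 + 0.1956·(-1) + 0.5379·(-1) = 0.7335.
u_3 = a_3 − 0.8729·e_1 − 0.7335·e_2 = (3.3501, 0.0335, -1.5244, -1.7755).
‖u_3‖ = 4.0866, so e_3 = (0.8198, 0.0082, -0.3730, -0.4345).
Qᵀb = (0.2182, 1.1246, -5.6319).
Back-substitute: x_3 = -5.6319/4.0866 = -1.3782.
x_2 = (1.1246 − 0.7335·(-1.3782))/5.8432 = 0.3655.
x_1 = (0.2182 − 1.9640·0.3655 − 0.8729·(-1.3782))/4.5826 = 0.1535.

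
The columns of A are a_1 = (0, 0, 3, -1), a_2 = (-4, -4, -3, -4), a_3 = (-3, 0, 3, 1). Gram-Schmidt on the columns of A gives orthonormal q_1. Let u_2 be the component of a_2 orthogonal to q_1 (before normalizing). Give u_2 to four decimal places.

u_2 = (-4.0000, -4.0000, -1.5000, -4.5000)

a_1 = (0, 0, 3, -1); ‖a_1‖ = 3.1623, so q_1 = (0.0000, 0.0000, 0.9487, -0.3162).
q_1·a_2 = 0.0000·(-4) + 0.0000·(-4) + 0.9487·(-3) + (-0.3162)·(-4) = -1.5811.
u_2 = a_2 + 1.5811·q_1 = (-4.0000, -4.0000, -1.5000, -4.5000).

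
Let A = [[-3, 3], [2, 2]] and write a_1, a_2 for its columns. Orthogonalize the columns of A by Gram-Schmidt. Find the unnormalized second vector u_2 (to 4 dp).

u_2 = (1.8462, 2.7692)

a_1 = (-3, 2); ‖a_1‖ = 3.6056, so q_1 = (-0.8321, 0.5547).
q_1·a_2 = (-0.8321)·3 + 0.5547·2 = -1.3868.
u_2 = a_2 + 1.3868·q_1 = (1.8462, 2.7692).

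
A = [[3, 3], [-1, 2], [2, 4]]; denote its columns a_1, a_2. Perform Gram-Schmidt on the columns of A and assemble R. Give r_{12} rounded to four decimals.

r_{12} = 4.0089

a_1 = (3, -1, 2); ‖a_1‖ = 3.7417, so e_1 = (0.8018, -0.2673, 0.5345).
r_{12} = e_1·a_2 = 4.0089.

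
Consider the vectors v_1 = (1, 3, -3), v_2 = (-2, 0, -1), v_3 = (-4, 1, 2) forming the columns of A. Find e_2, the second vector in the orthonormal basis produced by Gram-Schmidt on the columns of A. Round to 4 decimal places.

e_2 = (-0.9228, -0.0710, -0.3786)

v_1 = (1, 3, -3); ‖v_1‖ = 4.3589, so e_1 = (0.2294, 0.6882, -0.6882).
e_1·v_2 = 0.2294·(-2) + 0.6882·0 + (-0.6882)·(-1) = 0.2294.
u_2 = v_2 − 0.2294·e_1 = (-2.0526, -0.1579, -0.8421).
‖u_2‖ = 2.2243, so e_2 = (-0.9228, -0.0710, -0.3786).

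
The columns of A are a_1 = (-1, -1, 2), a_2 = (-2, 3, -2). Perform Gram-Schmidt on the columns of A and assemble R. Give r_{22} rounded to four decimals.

r_{22} = 3.5824

e_1 = a_1/‖a_1‖ = (-1, -1, 2)/2.4495 = (-0.4082, -0.4082, 0.8165).
r_{12} = e_1·a_2 = -2.0412.
u_2 = a_2 + 2.0412·e_1 = (-2.8333, 2.1667, -0.3333).
r_{22} = ‖u_2‖ = 3.5824.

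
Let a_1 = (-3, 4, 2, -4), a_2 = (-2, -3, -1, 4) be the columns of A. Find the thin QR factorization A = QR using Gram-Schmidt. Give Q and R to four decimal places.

Q = [[-0.4472, -0.8680], [0.5963, -0.2090], [0.2981, 0.0161], [-0.5963, 0.4501]], R = [[6.7082, -3.5777], [0.0000, 4.1473]]

a_1 = (-3, 4, 2, -4); ‖a_1‖ = 6.7082, so q_1 = (-0.4472, 0.5963, 0.2981, -0.5963).
q_1·a_2 = (-0.4472)·(-2) + 0.5963·(-3) + 0.2981·(-1) + (-0.5963)·4 = -3.5777.
u_2 = a_2 + 3.5777·q_1 = (-3.6000, -0.8667, 0.0667, 1.8667).
‖u_2‖ = 4.1473, so q_2 = (-0.8680, -0.2090, 0.0161, 0.4501).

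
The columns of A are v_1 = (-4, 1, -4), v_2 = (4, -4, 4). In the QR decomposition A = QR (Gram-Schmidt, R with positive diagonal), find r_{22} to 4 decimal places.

v_1 = (-4, 1, -4); ‖v_1‖ = 5.7446, so e_1 = (-0.6963, 0.1741, -0.6963).
e_1·v_2 = (-0.6963)·4 + 0.1741·(-4) + (-0.6963)·4 = -6.2668.
u_2 = v_2 + 6.2668·e_1 = (-0.3636, -2.9091, -0.3636).
r_{22} = ‖u_2‖ = 2.9542.

r_{22} = 2.9542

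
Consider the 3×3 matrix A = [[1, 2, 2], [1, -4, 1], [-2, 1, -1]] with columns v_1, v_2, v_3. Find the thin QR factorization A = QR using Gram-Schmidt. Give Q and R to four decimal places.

Q = [[0.4082, 0.6228, 0.6674], [0.4082, -0.7785, 0.4767], [-0.8165, -0.0778, 0.5721]], R = [[2.4495, -1.6330, 2.0412], [0.0000, 4.2817, 0.5449], [0.0000, 0.0000, 1.2395]]

v_1 = (1, 1, -2); ‖v_1‖ = 2.4495, so e_1 = (0.4082, 0.4082, -0.8165).
e_1·v_2 = 0.4082·2 + 0.4082·(-4) + (-0.8165)·1 = -1.6330.
u_2 = v_2 + 1.6330·e_1 = (2.6667, -3.3333, -0.3333).
‖u_2‖ = 4.2817, so e_2 = (0.6228, -0.7785, -0.0778).
e_1·v_3 = 0.4082·2 + 0.4082·1 + (-0.8165)·(-1) = 2.0412; e_2·v_3 = 0.6228·2 + (-0.7785)·1 + (-0.0778)·(-1) = 0.5449.
u_3 = v_3 − 2.0412·e_1 − 0.5449·e_2 = (0.8273, 0.5909, 0.7091).
‖u_3‖ = 1.2395, so e_3 = (0.6674, 0.4767, 0.5721).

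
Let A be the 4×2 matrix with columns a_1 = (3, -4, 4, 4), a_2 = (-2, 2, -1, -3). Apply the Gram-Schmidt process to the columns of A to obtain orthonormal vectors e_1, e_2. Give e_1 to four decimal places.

a_1 = (3, -4, 4, 4); ‖a_1‖ = 7.5498, so e_1 = (0.3974, -0.5298, 0.5298, 0.5298).

e_1 = (0.3974, -0.5298, 0.5298, 0.5298)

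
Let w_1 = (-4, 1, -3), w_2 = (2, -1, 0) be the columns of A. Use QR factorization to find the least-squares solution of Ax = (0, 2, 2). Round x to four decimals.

w_1 = (-4, 1, -3); ‖w_1‖ = 5.0990, so e_1 = (-0.7845, 0.1961, -0.5883).
e_1·w_2 = (-0.7845)·2 + 0.1961·(-1) + (-0.5883)·0 = -1.7650.
u_2 = w_2 + 1.7650·e_1 = (0.6154, -0.6538, -1.0385).
‖u_2‖ = 1.3728, so e_2 = (0.4483, -0.4763, -0.7564).
Qᵀb = (-0.7845, -2.4655).
Back-substitute: x_2 = -2.4655/1.3728 = -1.7959.
x_1 = (-0.7845 + 1.7650·(-1.7959))/5.0990 = -0.7755.

x = (-0.7755, -1.7959)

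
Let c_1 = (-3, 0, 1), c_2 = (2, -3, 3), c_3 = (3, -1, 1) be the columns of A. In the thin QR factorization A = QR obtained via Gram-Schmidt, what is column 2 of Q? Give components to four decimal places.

q_1 = c_1/‖c_1‖ = (-3, 0, 1)/3.1623 = (-0.9487, 0.0000, 0.3162).
r_{12} = q_1·c_2 = -0.9487.
u_2 = c_2 + 0.9487·q_1 = (1.1000, -3.0000, 3.3000).
‖u_2‖ = 4.5935, so q_2 = (0.2395, -0.6531, 0.7184).

q_2 = (0.2395, -0.6531, 0.7184)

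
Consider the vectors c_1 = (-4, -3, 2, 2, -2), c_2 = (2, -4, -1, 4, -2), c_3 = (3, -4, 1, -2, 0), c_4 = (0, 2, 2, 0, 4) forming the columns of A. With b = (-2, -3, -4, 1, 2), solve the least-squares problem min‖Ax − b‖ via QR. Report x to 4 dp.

c_1 = (-4, -3, 2, 2, -2); ‖c_1‖ = 6.0828, so q_1 = (-0.6576, -0.4932, 0.3288, 0.3288, -0.3288).
q_1·c_2 = (-0.6576)·2 + (-0.4932)·(-4) + 0.3288·(-1) + 0.3288·4 + (-0.3288)·(-2) = 2.3016.
u_2 = c_2 − 2.3016·q_1 = (3.5135, -2.8649, -1.7568, 3.2432, -1.2432).
‖u_2‖ = 5.9752, so q_2 = (0.5880, -0.4795, -0.2940, 0.5428, -0.2081).
q_1·c_3 = (-0.6576)·3 + (-0.4932)·(-4) + 0.3288·1 + 0.3288·(-2) + (-0.3288)·0 = -0.3288; q_2·c_3 = 0.5880·3 + (-0.4795)·(-4) + (-0.2940)·1 + 0.5428·(-2) + (-0.2081)·0 = 2.3023.
u_3 = c_3 + 0.3288·q_1 − 2.3023·q_2 = (1.4300, -3.0583, 1.7850, -3.1416, 0.3709).
‖u_3‖ = 4.9590, so q_3 = (0.2884, -0.6167, 0.3600, -0.6335, 0.0748).
q_1·c_4 = (-0.6576)·0 + (-0.4932)·2 + 0.3288·2 + 0.3288·0 + (-0.3288)·4 = -1.6440; q_2·c_4 = 0.5880·0 + (-0.4795)·2 + (-0.2940)·2 + 0.5428·0 + (-0.2081)·4 = -2.3792; q_3·c_4 = 0.2884·0 + (-0.6167)·2 + 0.3600·2 + (-0.6335)·0 + 0.0748·4 = -0.2143.
u_4 = c_4 + 1.6440·q_1 + 2.3792·q_2 + 0.2143·q_3 = (0.3797, -0.0837, 1.9182, 1.6962, 2.9805).
‖u_4‖ = 3.9485, so q_4 = (0.0962, -0.0212, 0.4858, 0.4296, 0.7548).
Qᵀb = (1.1508, 1.5650, -0.6503, -0.1327).
Back-substitute: x_4 = -0.1327/3.9485 = -0.0336.
x_3 = (-0.6503 + 0.2143·(-0.0336))/4.9590 = -0.1326.
x_2 = (1.5650 − 2.3023·(-0.1326) + 2.3792·(-0.0336))/5.9752 = 0.2996.
x_1 = (1.1508 − 2.3016·0.2996 + 0.3288·(-0.1326) + 1.6440·(-0.0336))/6.0828 = 0.0596.

x = (0.0596, 0.2996, -0.1326, -0.0336)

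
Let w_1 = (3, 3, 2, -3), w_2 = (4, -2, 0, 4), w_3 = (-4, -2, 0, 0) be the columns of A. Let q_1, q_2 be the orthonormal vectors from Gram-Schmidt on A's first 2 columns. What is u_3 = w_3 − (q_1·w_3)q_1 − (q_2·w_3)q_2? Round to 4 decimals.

w_1 = (3, 3, 2, -3); ‖w_1‖ = 5.5678, so q_1 = (0.5388, 0.5388, 0.3592, -0.5388).
q_1·w_2 = 0.5388·4 + 0.5388·(-2) + 0.3592·0 + (-0.5388)·4 = -1.0776.
u_2 = w_2 + 1.0776·q_1 = (4.5806, -1.4194, 0.3871, 3.4194).
‖u_2‖ = 5.9024, so q_2 = (0.7761, -0.2405, 0.0656, 0.5793).
q_1·w_3 = 0.5388·(-4) + 0.5388·(-2) + 0.3592·0 + (-0.5388)·0 = -3.2329; q_2·w_3 = 0.7761·(-4) + (-0.2405)·(-2) + 0.0656·0 + 0.5793·0 = -2.6233.
u_3 = w_3 + 3.2329·q_1 + 2.6233·q_2 = (-0.2222, -0.8889, 1.3333, -0.2222).

u_3 = (-0.2222, -0.8889, 1.3333, -0.2222)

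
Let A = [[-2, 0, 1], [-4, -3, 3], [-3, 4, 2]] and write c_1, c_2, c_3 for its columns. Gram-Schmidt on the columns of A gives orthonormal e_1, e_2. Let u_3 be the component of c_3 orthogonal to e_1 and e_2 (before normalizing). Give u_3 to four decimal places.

c_1 = (-2, -4, -3); ‖c_1‖ = 5.3852, so e_1 = (-0.3714, -0.7428, -0.5571).
e_1·c_2 = (-0.3714)·0 + (-0.7428)·(-3) + (-0.5571)·4 = 0.0000.
u_2 = c_2 + 0.0000·e_1 = (0.0000, -3.0000, 4.0000).
‖u_2‖ = 5.0000, so e_2 = (0.0000, -0.6000, 0.8000).
e_1·c_3 = (-0.3714)·1 + (-0.7428)·3 + (-0.5571)·2 = -3.7139; e_2·c_3 = 0.0000·1 + (-0.6000)·3 + 0.8000·2 = -0.2000.
u_3 = c_3 + 3.7139·e_1 + 0.2000·e_2 = (-0.3793, 0.1214, 0.0910).

u_3 = (-0.3793, 0.1214, 0.0910)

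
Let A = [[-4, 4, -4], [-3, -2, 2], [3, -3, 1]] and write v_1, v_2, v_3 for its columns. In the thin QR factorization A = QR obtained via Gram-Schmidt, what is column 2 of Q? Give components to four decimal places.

v_1 = (-4, -3, 3); ‖v_1‖ = 5.8310, so q_1 = (-0.6860, -0.5145, 0.5145).
q_1·v_2 = (-0.6860)·4 + (-0.5145)·(-2) + 0.5145·(-3) = -3.2585.
u_2 = v_2 + 3.2585·q_1 = (1.7647, -3.6765, -1.3235).
‖u_2‖ = 4.2875, so q_2 = (0.4116, -0.8575, -0.3087).

q_2 = (0.4116, -0.8575, -0.3087)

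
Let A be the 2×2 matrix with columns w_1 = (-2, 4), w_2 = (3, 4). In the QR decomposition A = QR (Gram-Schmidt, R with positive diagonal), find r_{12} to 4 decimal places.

r_{12} = 2.2361

q_1 = w_1/‖w_1‖ = (-2, 4)/4.4721 = (-0.4472, 0.8944).
r_{12} = q_1·w_2 = 2.2361.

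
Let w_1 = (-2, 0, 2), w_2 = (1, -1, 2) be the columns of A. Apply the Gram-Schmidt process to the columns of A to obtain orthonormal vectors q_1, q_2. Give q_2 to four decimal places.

q_2 = (0.6396, -0.4264, 0.6396)

q_1 = w_1/‖w_1‖ = (-2, 0, 2)/2.8284 = (-0.7071, 0.0000, 0.7071).
r_{12} = q_1·w_2 = 0.7071.
u_2 = w_2 − 0.7071·q_1 = (1.5000, -1.0000, 1.5000).
‖u_2‖ = 2.3452, so q_2 = (0.6396, -0.4264, 0.6396).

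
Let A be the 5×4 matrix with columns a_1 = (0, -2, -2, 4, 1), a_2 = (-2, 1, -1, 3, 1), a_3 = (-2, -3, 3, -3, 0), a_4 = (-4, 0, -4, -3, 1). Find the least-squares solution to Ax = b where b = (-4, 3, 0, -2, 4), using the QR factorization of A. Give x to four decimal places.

x = (-0.9846, 1.4172, 0.2205, 0.3875)

a_1 = (0, -2, -2, 4, 1); ‖a_1‖ = 5.0000, so e_1 = (0.0000, -0.4000, -0.4000, 0.8000, 0.2000).
e_1·a_2 = 0.0000·(-2) + (-0.4000)·1 + (-0.4000)·(-1) + 0.8000·3 + 0.2000·1 = 2.6000.
u_2 = a_2 − 2.6000·e_1 = (-2.0000, 2.0400, 0.0400, 0.9200, 0.4800).
‖u_2‖ = 3.0397, so e_2 = (-0.6580, 0.6711, 0.0132, 0.3027, 0.1579).
e_1·a_3 = 0.0000·(-2) + (-0.4000)·(-3) + (-0.4000)·3 + 0.8000·(-3) + 0.2000·0 = -2.4000; e_2·a_3 = (-0.6580)·(-2) + 0.6711·(-3) + 0.0132·3 + 0.3027·(-3) + 0.1579·0 = -1.5659.
u_3 = a_3 + 2.4000·e_1 + 1.5659·e_2 = (-3.0303, -2.9091, 2.0606, -0.6061, 0.7273).
‖u_3‖ = 4.7737, so e_3 = (-0.6348, -0.6094, 0.4317, -0.1270, 0.1524).
e_1·a_4 = 0.0000·(-4) + (-0.4000)·0 + (-0.4000)·(-4) + 0.8000·(-3) + 0.2000·1 = -0.6000; e_2·a_4 = (-0.6580)·(-4) + 0.6711·0 + 0.0132·(-4) + 0.3027·(-3) + 0.1579·1 = 1.8291; e_3·a_4 = (-0.6348)·(-4) + (-0.6094)·0 + 0.4317·(-4) + (-0.1270)·(-3) + 0.1524·1 = 1.3458.
u_4 = a_4 + 0.6000·e_1 − 1.8291·e_2 − 1.3458·e_3 = (-1.9422, -0.6474, -4.8450, -2.9027, 0.6261).
‖u_4‖ = 6.0401, so e_4 = (-0.3216, -0.1072, -0.8021, -0.4806, 0.1037).
Qᵀb = (-2.0000, 4.6715, 1.5743, 2.3405).
Back-substitute: x_4 = 2.3405/6.0401 = 0.3875.
x_3 = (1.5743 − 1.3458·0.3875)/4.7737 = 0.2205.
x_2 = (4.6715 + 1.5659·0.2205 − 1.8291·0.3875)/3.0397 = 1.4172.
x_1 = (-2.0000 − 2.6000·1.4172 + 2.4000·0.2205 + 0.6000·0.3875)/5.0000 = -0.9846.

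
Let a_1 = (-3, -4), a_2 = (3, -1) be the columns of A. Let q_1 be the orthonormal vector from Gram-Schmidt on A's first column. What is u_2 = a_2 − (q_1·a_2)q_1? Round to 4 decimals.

u_2 = (2.4000, -1.8000)

q_1 = a_1/‖a_1‖ = (-3, -4)/5.0000 = (-0.6000, -0.8000).
r_{12} = q_1·a_2 = -1.0000.
u_2 = a_2 + 1.0000·q_1 = (2.4000, -1.8000).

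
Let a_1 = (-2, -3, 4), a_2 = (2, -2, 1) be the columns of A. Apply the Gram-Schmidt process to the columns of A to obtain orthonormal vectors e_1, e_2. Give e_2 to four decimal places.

e_2 = (0.8666, -0.4952, 0.0619)

a_1 = (-2, -3, 4); ‖a_1‖ = 5.3852, so e_1 = (-0.3714, -0.5571, 0.7428).
e_1·a_2 = (-0.3714)·2 + (-0.5571)·(-2) + 0.7428·1 = 1.1142.
u_2 = a_2 − 1.1142·e_1 = (2.4138, -1.3793, 0.1724).
‖u_2‖ = 2.7854, so e_2 = (0.8666, -0.4952, 0.0619).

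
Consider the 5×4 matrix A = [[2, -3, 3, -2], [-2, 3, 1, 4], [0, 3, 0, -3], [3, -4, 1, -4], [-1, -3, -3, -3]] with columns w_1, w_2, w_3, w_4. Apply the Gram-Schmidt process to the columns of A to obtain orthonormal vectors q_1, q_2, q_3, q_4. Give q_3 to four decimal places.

q_1 = w_1/‖w_1‖ = (2, -2, 0, 3, -1)/4.2426 = (0.4714, -0.4714, 0.0000, 0.7071, -0.2357).
r_{12} = q_1·w_2 = -4.9497.
u_2 = w_2 + 4.9497·q_1 = (-0.6667, 0.6667, 3.0000, -0.5000, -4.1667).
‖u_2‖ = 5.2440, so q_2 = (-0.1271, 0.1271, 0.5721, -0.0953, -0.7946).
r_{13} = q_1·w_3 = 2.3570; r_{23} = q_2·w_3 = 2.0341.
u_3 = w_3 − 2.3570·q_1 − 2.0341·q_2 = (2.1475, 1.8525, -1.1636, -0.4727, -0.8283).
‖u_3‖ = 3.2105, so q_3 = (0.6689, 0.5770, -0.3625, -0.1472, -0.2580).

q_3 = (0.6689, 0.5770, -0.3625, -0.1472, -0.2580)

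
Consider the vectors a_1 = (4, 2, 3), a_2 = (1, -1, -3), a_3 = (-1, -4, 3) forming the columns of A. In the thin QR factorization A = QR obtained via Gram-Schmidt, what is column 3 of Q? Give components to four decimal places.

e_3 = (0.1826, -0.9129, 0.3651)

a_1 = (4, 2, 3); ‖a_1‖ = 5.3852, so e_1 = (0.7428, 0.3714, 0.5571).
e_1·a_2 = 0.7428·1 + 0.3714·(-1) + 0.5571·(-3) = -1.2999.
u_2 = a_2 + 1.2999·e_1 = (1.9655, -0.5172, -2.2759).
‖u_2‖ = 3.0513, so e_2 = (0.6442, -0.1695, -0.7459).
e_1·a_3 = 0.7428·(-1) + 0.3714·(-4) + 0.5571·3 = -0.5571; e_2·a_3 = 0.6442·(-1) + (-0.1695)·(-4) + (-0.7459)·3 = -2.2037.
u_3 = a_3 + 0.5571·e_1 + 2.2037·e_2 = (0.8333, -4.1667, 1.6667).
‖u_3‖ = 4.5644, so e_3 = (0.1826, -0.9129, 0.3651).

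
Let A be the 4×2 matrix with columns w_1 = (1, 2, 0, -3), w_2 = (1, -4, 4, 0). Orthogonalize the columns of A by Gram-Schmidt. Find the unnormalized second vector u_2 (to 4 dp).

w_1 = (1, 2, 0, -3); ‖w_1‖ = 3.7417, so e_1 = (0.2673, 0.5345, 0.0000, -0.8018).
e_1·w_2 = 0.2673·1 + 0.5345·(-4) + 0.0000·4 + (-0.8018)·0 = -1.8708.
u_2 = w_2 + 1.8708·e_1 = (1.5000, -3.0000, 4.0000, -1.5000).

u_2 = (1.5000, -3.0000, 4.0000, -1.5000)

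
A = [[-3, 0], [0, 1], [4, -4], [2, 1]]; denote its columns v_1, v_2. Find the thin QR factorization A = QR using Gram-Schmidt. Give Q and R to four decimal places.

Q = [[-0.5571, -0.4320], [0.0000, 0.2983], [0.7428, -0.6171], [0.3714, 0.5862]], R = [[5.3852, -2.5997], [0.0000, 3.3528]]

e_1 = v_1/‖v_1‖ = (-3, 0, 4, 2)/5.3852 = (-0.5571, 0.0000, 0.7428, 0.3714).
r_{12} = e_1·v_2 = -2.5997.
u_2 = v_2 + 2.5997·e_1 = (-1.4483, 1.0000, -2.0690, 1.9655).
‖u_2‖ = 3.3528, so e_2 = (-0.4320, 0.2983, -0.6171, 0.5862).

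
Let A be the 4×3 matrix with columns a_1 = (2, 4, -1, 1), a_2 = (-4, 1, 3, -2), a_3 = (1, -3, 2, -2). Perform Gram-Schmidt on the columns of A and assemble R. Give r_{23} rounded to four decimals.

r_{23} = -0.5316

e_1 = a_1/‖a_1‖ = (2, 4, -1, 1)/4.6904 = (0.4264, 0.8528, -0.2132, 0.2132).
r_{12} = e_1·a_2 = -1.9188.
u_2 = a_2 + 1.9188·e_1 = (-3.1818, 2.6364, 2.5909, -1.5909).
‖u_2‖ = 5.1301, so e_2 = (-0.6202, 0.5139, 0.5050, -0.3101).
r_{23} = e_2·a_3 = -0.5316.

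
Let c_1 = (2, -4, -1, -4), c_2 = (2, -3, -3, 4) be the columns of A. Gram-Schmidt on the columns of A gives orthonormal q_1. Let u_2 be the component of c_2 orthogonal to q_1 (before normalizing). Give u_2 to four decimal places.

u_2 = (1.8378, -2.6757, -2.9189, 4.3243)

c_1 = (2, -4, -1, -4); ‖c_1‖ = 6.0828, so q_1 = (0.3288, -0.6576, -0.1644, -0.6576).
q_1·c_2 = 0.3288·2 + (-0.6576)·(-3) + (-0.1644)·(-3) + (-0.6576)·4 = 0.4932.
u_2 = c_2 − 0.4932·q_1 = (1.8378, -2.6757, -2.9189, 4.3243).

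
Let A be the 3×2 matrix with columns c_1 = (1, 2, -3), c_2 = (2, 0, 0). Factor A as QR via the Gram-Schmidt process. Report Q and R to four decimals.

Q = [[0.2673, 0.9636], [0.5345, -0.1482], [-0.8018, 0.2224]], R = [[3.7417, 0.5345], [0.0000, 1.9272]]

c_1 = (1, 2, -3); ‖c_1‖ = 3.7417, so q_1 = (0.2673, 0.5345, -0.8018).
q_1·c_2 = 0.2673·2 + 0.5345·0 + (-0.8018)·0 = 0.5345.
u_2 = c_2 − 0.5345·q_1 = (1.8571, -0.2857, 0.4286).
‖u_2‖ = 1.9272, so q_2 = (0.9636, -0.1482, 0.2224).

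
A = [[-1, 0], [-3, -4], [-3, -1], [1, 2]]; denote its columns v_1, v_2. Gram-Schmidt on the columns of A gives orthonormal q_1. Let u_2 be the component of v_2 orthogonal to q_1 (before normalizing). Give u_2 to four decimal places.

u_2 = (0.8500, -1.4500, 1.5500, 1.1500)

v_1 = (-1, -3, -3, 1); ‖v_1‖ = 4.4721, so q_1 = (-0.2236, -0.6708, -0.6708, 0.2236).
q_1·v_2 = (-0.2236)·0 + (-0.6708)·(-4) + (-0.6708)·(-1) + 0.2236·2 = 3.8013.
u_2 = v_2 − 3.8013·q_1 = (0.8500, -1.4500, 1.5500, 1.1500).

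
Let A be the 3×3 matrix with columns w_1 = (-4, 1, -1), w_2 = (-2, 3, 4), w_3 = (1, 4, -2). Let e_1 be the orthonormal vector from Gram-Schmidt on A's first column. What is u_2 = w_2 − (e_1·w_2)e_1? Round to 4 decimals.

u_2 = (-0.4444, 2.6111, 4.3889)

w_1 = (-4, 1, -1); ‖w_1‖ = 4.2426, so e_1 = (-0.9428, 0.2357, -0.2357).
e_1·w_2 = (-0.9428)·(-2) + 0.2357·3 + (-0.2357)·4 = 1.6499.
u_2 = w_2 − 1.6499·e_1 = (-0.4444, 2.6111, 4.3889).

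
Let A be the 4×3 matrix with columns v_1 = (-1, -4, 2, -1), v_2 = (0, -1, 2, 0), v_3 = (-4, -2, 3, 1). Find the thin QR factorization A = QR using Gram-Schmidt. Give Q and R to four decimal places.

v_1 = (-1, -4, 2, -1); ‖v_1‖ = 4.6904, so e_1 = (-0.2132, -0.8528, 0.4264, -0.2132).
e_1·v_2 = (-0.2132)·0 + (-0.8528)·(-1) + 0.4264·2 + (-0.2132)·0 = 1.7056.
u_2 = v_2 − 1.7056·e_1 = (0.3636, 0.4545, 1.2727, 0.3636).
‖u_2‖ = 1.4460, so e_2 = (0.2515, 0.3143, 0.8802, 0.2515).
e_1·v_3 = (-0.2132)·(-4) + (-0.8528)·(-2) + 0.4264·3 + (-0.2132)·1 = 3.6244; e_2·v_3 = 0.2515·(-4) + 0.3143·(-2) + 0.8802·3 + 0.2515·1 = 1.2574.
u_3 = v_3 − 3.6244·e_1 − 1.2574·e_2 = (-3.5435, 0.6957, 0.3478, 1.4565).
‖u_3‖ = 3.9093, so e_3 = (-0.9064, 0.1779, 0.0890, 0.3726).

Q = [[-0.2132, 0.2515, -0.9064], [-0.8528, 0.3143, 0.1779], [0.4264, 0.8802, 0.0890], [-0.2132, 0.2515, 0.3726]], R = [[4.6904, 1.7056, 3.6244], [0.0000, 1.4460, 1.2574], [0.0000, 0.0000, 3.9093]]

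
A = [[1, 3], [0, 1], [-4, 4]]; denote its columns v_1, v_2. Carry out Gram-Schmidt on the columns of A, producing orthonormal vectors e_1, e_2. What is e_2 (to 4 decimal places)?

v_1 = (1, 0, -4); ‖v_1‖ = 4.1231, so e_1 = (0.2425, 0.0000, -0.9701).
e_1·v_2 = 0.2425·3 + 0.0000·1 + (-0.9701)·4 = -3.1530.
u_2 = v_2 + 3.1530·e_1 = (3.7647, 1.0000, 0.9412).
‖u_2‖ = 4.0073, so e_2 = (0.9395, 0.2495, 0.2349).

e_2 = (0.9395, 0.2495, 0.2349)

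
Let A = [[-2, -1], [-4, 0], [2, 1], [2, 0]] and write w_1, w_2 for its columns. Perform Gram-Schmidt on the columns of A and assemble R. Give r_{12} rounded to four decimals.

w_1 = (-2, -4, 2, 2); ‖w_1‖ = 5.2915, so e_1 = (-0.3780, -0.7559, 0.3780, 0.3780).
r_{12} = e_1·w_2 = 0.7559.

r_{12} = 0.7559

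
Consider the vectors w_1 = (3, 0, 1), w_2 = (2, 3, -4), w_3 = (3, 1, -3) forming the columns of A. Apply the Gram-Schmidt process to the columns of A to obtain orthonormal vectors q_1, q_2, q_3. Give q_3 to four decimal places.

q_3 = (0.1774, -0.8278, -0.5322)

w_1 = (3, 0, 1); ‖w_1‖ = 3.1623, so q_1 = (0.9487, 0.0000, 0.3162).
q_1·w_2 = 0.9487·2 + 0.0000·3 + 0.3162·(-4) = 0.6325.
u_2 = w_2 − 0.6325·q_1 = (1.4000, 3.0000, -4.2000).
‖u_2‖ = 5.3479, so q_2 = (0.2618, 0.5610, -0.7854).
q_1·w_3 = 0.9487·3 + 0.0000·1 + 0.3162·(-3) = 1.8974; q_2·w_3 = 0.2618·3 + 0.5610·1 + (-0.7854)·(-3) = 3.7024.
u_3 = w_3 − 1.8974·q_1 − 3.7024·q_2 = (0.2308, -1.0769, -0.6923).
‖u_3‖ = 1.3009, so q_3 = (0.1774, -0.8278, -0.5322).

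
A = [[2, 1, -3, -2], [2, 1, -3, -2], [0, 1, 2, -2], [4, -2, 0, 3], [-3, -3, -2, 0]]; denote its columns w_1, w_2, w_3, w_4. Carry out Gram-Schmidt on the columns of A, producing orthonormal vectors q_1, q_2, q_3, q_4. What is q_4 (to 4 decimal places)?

q_1 = w_1/‖w_1‖ = (2, 2, 0, 4, -3)/5.7446 = (0.3482, 0.3482, 0.0000, 0.6963, -0.5222).
r_{12} = q_1·w_2 = 0.8704.
u_2 = w_2 − 0.8704·q_1 = (0.6970, 0.6970, 1.0000, -2.6061, -2.5455).
‖u_2‖ = 3.9042, so q_2 = (0.1785, 0.1785, 0.2561, -0.6675, -0.6520).
r_{13} = q_1·w_3 = -1.0445; r_{23} = q_2·w_3 = 0.7451.
u_3 = w_3 + 1.0445·q_1 − 0.7451·q_2 = (-2.7694, -2.7694, 1.8091, 1.2247, -2.0596).
‖u_3‖ = 4.9350, so q_3 = (-0.5612, -0.5612, 0.3666, 0.2482, -0.4174).
r_{14} = q_1·w_4 = 0.6963; r_{24} = q_2·w_4 = -3.2289; r_{34} = q_3·w_4 = 2.2560.
u_4 = w_4 − 0.6963·q_1 + 3.2289·q_2 − 2.2560·q_3 = (-0.4000, -0.4000, -2.0000, -0.2000, -0.8000).
‖u_4‖ = 2.2361, so q_4 = (-0.1789, -0.1789, -0.8944, -0.0894, -0.3578).

q_4 = (-0.1789, -0.1789, -0.8944, -0.0894, -0.3578)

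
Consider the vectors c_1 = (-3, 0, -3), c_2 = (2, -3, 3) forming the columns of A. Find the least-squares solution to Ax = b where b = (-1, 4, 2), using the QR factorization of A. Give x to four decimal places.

x = (-1.0877, -1.1053)

c_1 = (-3, 0, -3); ‖c_1‖ = 4.2426, so q_1 = (-0.7071, 0.0000, -0.7071).
q_1·c_2 = (-0.7071)·2 + 0.0000·(-3) + (-0.7071)·3 = -3.5355.
u_2 = c_2 + 3.5355·q_1 = (-0.5000, -3.0000, 0.5000).
‖u_2‖ = 3.0822, so q_2 = (-0.1622, -0.9733, 0.1622).
Qᵀb = (-0.7071, -3.4066).
Back-substitute: x_2 = -3.4066/3.0822 = -1.1053.
x_1 = (-0.7071 + 3.5355·(-1.1053))/4.2426 = -1.0877.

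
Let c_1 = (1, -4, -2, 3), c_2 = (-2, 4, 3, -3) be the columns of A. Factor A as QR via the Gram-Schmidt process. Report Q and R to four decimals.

Q = [[0.1826, -0.6903], [-0.7303, -0.3068], [-0.3651, 0.6136], [0.5477, 0.2301]], R = [[5.4772, -6.0249], [0.0000, 1.3038]]

q_1 = c_1/‖c_1‖ = (1, -4, -2, 3)/5.4772 = (0.1826, -0.7303, -0.3651, 0.5477).
r_{12} = q_1·c_2 = -6.0249.
u_2 = c_2 + 6.0249·q_1 = (-0.9000, -0.4000, 0.8000, 0.3000).
‖u_2‖ = 1.3038, so q_2 = (-0.6903, -0.3068, 0.6136, 0.2301).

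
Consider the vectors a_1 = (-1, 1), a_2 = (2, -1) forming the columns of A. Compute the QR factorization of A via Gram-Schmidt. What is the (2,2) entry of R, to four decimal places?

q_1 = a_1/‖a_1‖ = (-1, 1)/1.4142 = (-0.7071, 0.7071).
r_{12} = q_1·a_2 = -2.1213.
u_2 = a_2 + 2.1213·q_1 = (0.5000, 0.5000).
r_{22} = ‖u_2‖ = 0.7071.

r_{22} = 0.7071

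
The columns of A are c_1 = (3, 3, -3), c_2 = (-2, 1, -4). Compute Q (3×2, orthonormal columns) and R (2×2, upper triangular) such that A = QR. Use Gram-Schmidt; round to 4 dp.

c_1 = (3, 3, -3); ‖c_1‖ = 5.1962, so q_1 = (0.5774, 0.5774, -0.5774).
q_1·c_2 = 0.5774·(-2) + 0.5774·1 + (-0.5774)·(-4) = 1.7321.
u_2 = c_2 − 1.7321·q_1 = (-3.0000, 0.0000, -3.0000).
‖u_2‖ = 4.2426, so q_2 = (-0.7071, 0.0000, -0.7071).

Q = [[0.5774, -0.7071], [0.5774, 0.0000], [-0.5774, -0.7071]], R = [[5.1962, 1.7321], [0.0000, 4.2426]]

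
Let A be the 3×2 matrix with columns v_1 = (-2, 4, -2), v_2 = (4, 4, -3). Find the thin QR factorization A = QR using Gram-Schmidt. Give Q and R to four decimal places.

Q = [[-0.4082, 0.9017], [0.8165, 0.2909], [-0.4082, -0.3200]], R = [[4.8990, 2.8577], [0.0000, 5.7300]]

e_1 = v_1/‖v_1‖ = (-2, 4, -2)/4.8990 = (-0.4082, 0.8165, -0.4082).
r_{12} = e_1·v_2 = 2.8577.
u_2 = v_2 − 2.8577·e_1 = (5.1667, 1.6667, -1.8333).
‖u_2‖ = 5.7300, so e_2 = (0.9017, 0.2909, -0.3200).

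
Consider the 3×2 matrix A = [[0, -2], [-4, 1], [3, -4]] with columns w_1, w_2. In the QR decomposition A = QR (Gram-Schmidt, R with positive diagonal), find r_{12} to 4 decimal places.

r_{12} = -3.2000

w_1 = (0, -4, 3); ‖w_1‖ = 5.0000, so q_1 = (0.0000, -0.8000, 0.6000).
r_{12} = q_1·w_2 = -3.2000.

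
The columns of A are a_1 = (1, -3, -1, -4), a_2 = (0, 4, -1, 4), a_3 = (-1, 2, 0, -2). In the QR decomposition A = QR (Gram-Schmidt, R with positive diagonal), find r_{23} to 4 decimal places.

r_{23} = 0.4082

a_1 = (1, -3, -1, -4); ‖a_1‖ = 5.1962, so q_1 = (0.1925, -0.5774, -0.1925, -0.7698).
q_1·a_2 = 0.1925·0 + (-0.5774)·4 + (-0.1925)·(-1) + (-0.7698)·4 = -5.1962.
u_2 = a_2 + 5.1962·q_1 = (1.0000, 1.0000, -2.0000, 0.0000).
‖u_2‖ = 2.4495, so q_2 = (0.4082, 0.4082, -0.8165, 0.0000).
r_{23} = q_2·a_3 = 0.4082.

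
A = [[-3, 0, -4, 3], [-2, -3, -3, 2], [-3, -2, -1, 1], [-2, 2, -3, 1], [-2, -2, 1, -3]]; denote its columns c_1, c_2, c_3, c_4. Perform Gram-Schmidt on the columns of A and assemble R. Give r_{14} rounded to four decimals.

r_{14} = -2.1909

q_1 = c_1/‖c_1‖ = (-3, -2, -3, -2, -2)/5.4772 = (-0.5477, -0.3651, -0.5477, -0.3651, -0.3651).
r_{14} = q_1·c_4 = -2.1909.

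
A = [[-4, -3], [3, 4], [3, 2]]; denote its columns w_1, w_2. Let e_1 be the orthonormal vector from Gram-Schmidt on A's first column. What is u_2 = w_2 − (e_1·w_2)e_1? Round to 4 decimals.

u_2 = (0.5294, 1.3529, -0.6471)

w_1 = (-4, 3, 3); ‖w_1‖ = 5.8310, so e_1 = (-0.6860, 0.5145, 0.5145).
e_1·w_2 = (-0.6860)·(-3) + 0.5145·4 + 0.5145·2 = 5.1450.
u_2 = w_2 − 5.1450·e_1 = (0.5294, 1.3529, -0.6471).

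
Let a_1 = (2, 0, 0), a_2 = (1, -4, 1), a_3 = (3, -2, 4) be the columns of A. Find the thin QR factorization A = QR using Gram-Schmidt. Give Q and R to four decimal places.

Q = [[1.0000, 0.0000, 0.0000], [0.0000, -0.9701, 0.2425], [0.0000, 0.2425, 0.9701]], R = [[2.0000, 1.0000, 3.0000], [0.0000, 4.1231, 2.9104], [0.0000, 0.0000, 3.3955]]

a_1 = (2, 0, 0); ‖a_1‖ = 2.0000, so e_1 = (1.0000, 0.0000, 0.0000).
e_1·a_2 = 1.0000·1 + 0.0000·(-4) + 0.0000·1 = 1.0000.
u_2 = a_2 − 1.0000·e_1 = (0.0000, -4.0000, 1.0000).
‖u_2‖ = 4.1231, so e_2 = (0.0000, -0.9701, 0.2425).
e_1·a_3 = 1.0000·3 + 0.0000·(-2) + 0.0000·4 = 3.0000; e_2·a_3 = 0.0000·3 + (-0.9701)·(-2) + 0.2425·4 = 2.9104.
u_3 = a_3 − 3.0000·e_1 − 2.9104·e_2 = (0.0000, 0.8235, 3.2941).
‖u_3‖ = 3.3955, so e_3 = (0.0000, 0.2425, 0.9701).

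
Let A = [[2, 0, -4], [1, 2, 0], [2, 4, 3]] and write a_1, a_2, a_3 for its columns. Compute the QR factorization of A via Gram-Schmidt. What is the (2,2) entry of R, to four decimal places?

q_1 = a_1/‖a_1‖ = (2, 1, 2)/3.0000 = (0.6667, 0.3333, 0.6667).
r_{12} = q_1·a_2 = 3.3333.
u_2 = a_2 − 3.3333·q_1 = (-2.2222, 0.8889, 1.7778).
r_{22} = ‖u_2‖ = 2.9814.

r_{22} = 2.9814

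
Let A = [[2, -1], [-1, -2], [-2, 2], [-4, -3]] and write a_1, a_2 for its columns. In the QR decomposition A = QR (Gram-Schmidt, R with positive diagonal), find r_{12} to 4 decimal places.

a_1 = (2, -1, -2, -4); ‖a_1‖ = 5.0000, so e_1 = (0.4000, -0.2000, -0.4000, -0.8000).
r_{12} = e_1·a_2 = 1.6000.

r_{12} = 1.6000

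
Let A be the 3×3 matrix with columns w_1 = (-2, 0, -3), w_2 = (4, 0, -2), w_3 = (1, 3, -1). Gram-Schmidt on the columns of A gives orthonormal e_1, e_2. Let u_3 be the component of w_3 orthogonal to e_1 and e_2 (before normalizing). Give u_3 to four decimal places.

u_3 = (0.0000, 3.0000, 0.0000)

e_1 = w_1/‖w_1‖ = (-2, 0, -3)/3.6056 = (-0.5547, 0.0000, -0.8321).
r_{12} = e_1·w_2 = -0.5547.
u_2 = w_2 + 0.5547·e_1 = (3.6923, 0.0000, -2.4615).
‖u_2‖ = 4.4376, so e_2 = (0.8321, 0.0000, -0.5547).
r_{13} = e_1·w_3 = 0.2774; r_{23} = e_2·w_3 = 1.3868.
u_3 = w_3 − 0.2774·e_1 − 1.3868·e_2 = (0.0000, 3.0000, 0.0000).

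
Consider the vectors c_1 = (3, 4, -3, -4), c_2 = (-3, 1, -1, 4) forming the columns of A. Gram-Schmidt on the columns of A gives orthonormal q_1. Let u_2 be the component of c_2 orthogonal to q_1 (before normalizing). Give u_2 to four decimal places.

u_2 = (-1.9200, 2.4400, -2.0800, 2.5600)

q_1 = c_1/‖c_1‖ = (3, 4, -3, -4)/7.0711 = (0.4243, 0.5657, -0.4243, -0.5657).
r_{12} = q_1·c_2 = -2.5456.
u_2 = c_2 + 2.5456·q_1 = (-1.9200, 2.4400, -2.0800, 2.5600).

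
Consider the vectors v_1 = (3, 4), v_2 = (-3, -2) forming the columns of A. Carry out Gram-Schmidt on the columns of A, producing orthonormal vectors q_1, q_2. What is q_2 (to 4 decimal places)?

q_2 = (-0.8000, 0.6000)

v_1 = (3, 4); ‖v_1‖ = 5.0000, so q_1 = (0.6000, 0.8000).
q_1·v_2 = 0.6000·(-3) + 0.8000·(-2) = -3.4000.
u_2 = v_2 + 3.4000·q_1 = (-0.9600, 0.7200).
‖u_2‖ = 1.2000, so q_2 = (-0.8000, 0.6000).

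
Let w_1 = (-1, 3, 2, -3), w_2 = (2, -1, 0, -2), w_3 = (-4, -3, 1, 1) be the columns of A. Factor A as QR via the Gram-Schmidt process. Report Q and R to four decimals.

Q = [[-0.2085, 0.6828, -0.6035], [0.6255, -0.3777, -0.6799], [0.4170, -0.0291, 0.3227], [-0.6255, -0.6247, -0.2636]], R = [[4.7958, 0.2085, -1.2511], [0.0000, 2.9927, -2.2518], [0.0000, 0.0000, 4.5127]]

w_1 = (-1, 3, 2, -3); ‖w_1‖ = 4.7958, so e_1 = (-0.2085, 0.6255, 0.4170, -0.6255).
e_1·w_2 = (-0.2085)·2 + 0.6255·(-1) + 0.4170·0 + (-0.6255)·(-2) = 0.2085.
u_2 = w_2 − 0.2085·e_1 = (2.0435, -1.1304, -0.0870, -1.8696).
‖u_2‖ = 2.9927, so e_2 = (0.6828, -0.3777, -0.0291, -0.6247).
e_1·w_3 = (-0.2085)·(-4) + 0.6255·(-3) + 0.4170·1 + (-0.6255)·1 = -1.2511; e_2·w_3 = 0.6828·(-4) + (-0.3777)·(-3) + (-0.0291)·1 + (-0.6247)·1 = -2.2518.
u_3 = w_3 + 1.2511·e_1 + 2.2518·e_2 = (-2.7233, -3.0680, 1.4563, -1.1893).
‖u_3‖ = 4.5127, so e_3 = (-0.6035, -0.6799, 0.3227, -0.2636).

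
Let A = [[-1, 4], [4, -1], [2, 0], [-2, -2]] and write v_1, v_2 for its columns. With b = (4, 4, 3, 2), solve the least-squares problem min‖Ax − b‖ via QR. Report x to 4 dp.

v_1 = (-1, 4, 2, -2); ‖v_1‖ = 5.0000, so e_1 = (-0.2000, 0.8000, 0.4000, -0.4000).
e_1·v_2 = (-0.2000)·4 + 0.8000·(-1) + 0.4000·0 + (-0.4000)·(-2) = -0.8000.
u_2 = v_2 + 0.8000·e_1 = (3.8400, -0.3600, 0.3200, -2.3200).
‖u_2‖ = 4.5122, so e_2 = (0.8510, -0.0798, 0.0709, -0.5142).
Qᵀb = (2.8000, 2.2694).
Back-substitute: x_2 = 2.2694/4.5122 = 0.5029.
x_1 = (2.8000 + 0.8000·0.5029)/5.0000 = 0.6405.

x = (0.6405, 0.5029)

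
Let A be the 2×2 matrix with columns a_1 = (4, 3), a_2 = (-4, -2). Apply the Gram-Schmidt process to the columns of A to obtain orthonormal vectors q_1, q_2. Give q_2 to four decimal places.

q_2 = (-0.6000, 0.8000)

a_1 = (4, 3); ‖a_1‖ = 5.0000, so q_1 = (0.8000, 0.6000).
q_1·a_2 = 0.8000·(-4) + 0.6000·(-2) = -4.4000.
u_2 = a_2 + 4.4000·q_1 = (-0.4800, 0.6400).
‖u_2‖ = 0.8000, so q_2 = (-0.6000, 0.8000).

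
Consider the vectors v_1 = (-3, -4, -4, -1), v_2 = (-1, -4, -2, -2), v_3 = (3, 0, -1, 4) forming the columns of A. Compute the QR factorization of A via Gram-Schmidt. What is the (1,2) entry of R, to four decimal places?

v_1 = (-3, -4, -4, -1); ‖v_1‖ = 6.4807, so q_1 = (-0.4629, -0.6172, -0.6172, -0.1543).
r_{12} = q_1·v_2 = 4.4748.

r_{12} = 4.4748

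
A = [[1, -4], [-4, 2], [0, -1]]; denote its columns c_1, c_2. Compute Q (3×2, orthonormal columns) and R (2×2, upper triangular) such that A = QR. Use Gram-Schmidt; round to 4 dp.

c_1 = (1, -4, 0); ‖c_1‖ = 4.1231, so q_1 = (0.2425, -0.9701, 0.0000).
q_1·c_2 = 0.2425·(-4) + (-0.9701)·2 + 0.0000·(-1) = -2.9104.
u_2 = c_2 + 2.9104·q_1 = (-3.2941, -0.8235, -1.0000).
‖u_2‖ = 3.5397, so q_2 = (-0.9306, -0.2327, -0.2825).

Q = [[0.2425, -0.9306], [-0.9701, -0.2327], [0.0000, -0.2825]], R = [[4.1231, -2.9104], [0.0000, 3.5397]]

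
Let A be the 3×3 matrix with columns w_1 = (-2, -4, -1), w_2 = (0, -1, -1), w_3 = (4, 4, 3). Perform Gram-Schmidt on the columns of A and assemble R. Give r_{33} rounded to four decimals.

r_{33} = 2.4254

e_1 = w_1/‖w_1‖ = (-2, -4, -1)/4.5826 = (-0.4364, -0.8729, -0.2182).
r_{12} = e_1·w_2 = 1.0911.
u_2 = w_2 − 1.0911·e_1 = (0.4762, -0.0476, -0.7619).
‖u_2‖ = 0.8997, so e_2 = (0.5293, -0.0529, -0.8468).
r_{13} = e_1·w_3 = -5.8919; r_{23} = e_2·w_3 = -0.6351.
u_3 = w_3 + 5.8919·e_1 + 0.6351·e_2 = (1.7647, -1.1765, 1.1765).
r_{33} = ‖u_3‖ = 2.4254.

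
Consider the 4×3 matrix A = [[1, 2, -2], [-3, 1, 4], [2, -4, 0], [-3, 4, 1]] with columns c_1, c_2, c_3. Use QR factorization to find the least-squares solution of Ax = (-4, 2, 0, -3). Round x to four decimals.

x = (-0.9630, -1.0370, 0.0370)

c_1 = (1, -3, 2, -3); ‖c_1‖ = 4.7958, so q_1 = (0.2085, -0.6255, 0.4170, -0.6255).
q_1·c_2 = 0.2085·2 + (-0.6255)·1 + 0.4170·(-4) + (-0.6255)·4 = -4.3788.
u_2 = c_2 + 4.3788·q_1 = (2.9130, -1.7391, -2.1739, 1.2609).
‖u_2‖ = 4.2221, so q_2 = (0.6900, -0.4119, -0.5149, 0.2986).
q_1·c_3 = 0.2085·(-2) + (-0.6255)·4 + 0.4170·0 + (-0.6255)·1 = -3.5447; q_2·c_3 = 0.6900·(-2) + (-0.4119)·4 + (-0.5149)·0 + 0.2986·1 = -2.7289.
u_3 = c_3 + 3.5447·q_1 + 2.7289·q_2 = (0.6220, 0.6585, 0.0732, -0.4024).
‖u_3‖ = 0.9939, so q_3 = (0.6258, 0.6626, 0.0736, -0.4049).
Qᵀb = (-0.2085, -4.4795, 0.0368).
Back-substitute: x_3 = 0.0368/0.9939 = 0.0370.
x_2 = (-4.4795 + 2.7289·0.0370)/4.2221 = -1.0370.
x_1 = (-0.2085 + 4.3788·(-1.0370) + 3.5447·0.0370)/4.7958 = -0.9630.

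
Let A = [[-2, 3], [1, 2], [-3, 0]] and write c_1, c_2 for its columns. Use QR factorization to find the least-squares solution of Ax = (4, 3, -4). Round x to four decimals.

x = (0.9819, 1.6867)

c_1 = (-2, 1, -3); ‖c_1‖ = 3.7417, so e_1 = (-0.5345, 0.2673, -0.8018).
e_1·c_2 = (-0.5345)·3 + 0.2673·2 + (-0.8018)·0 = -1.0690.
u_2 = c_2 + 1.0690·e_1 = (2.4286, 2.2857, -0.8571).
‖u_2‖ = 3.4434, so e_2 = (0.7053, 0.6638, -0.2489).
Qᵀb = (1.8708, 5.8082).
Back-substitute: x_2 = 5.8082/3.4434 = 1.6867.
x_1 = (1.8708 + 1.0690·1.6867)/3.7417 = 0.9819.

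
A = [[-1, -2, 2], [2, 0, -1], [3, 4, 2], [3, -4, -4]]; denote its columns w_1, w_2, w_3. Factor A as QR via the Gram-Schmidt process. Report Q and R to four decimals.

w_1 = (-1, 2, 3, 3); ‖w_1‖ = 4.7958, so e_1 = (-0.2085, 0.4170, 0.6255, 0.6255).
e_1·w_2 = (-0.2085)·(-2) + 0.4170·0 + 0.6255·4 + 0.6255·(-4) = 0.4170.
u_2 = w_2 − 0.4170·e_1 = (-1.9130, -0.1739, 3.7391, -4.2609).
‖u_2‖ = 5.9855, so e_2 = (-0.3196, -0.0291, 0.6247, -0.7119).
e_1·w_3 = (-0.2085)·2 + 0.4170·(-1) + 0.6255·2 + 0.6255·(-4) = -2.0851; e_2·w_3 = (-0.3196)·2 + (-0.0291)·(-1) + 0.6247·2 + (-0.7119)·(-4) = 3.4867.
u_3 = w_3 + 2.0851·e_1 − 3.4867·e_2 = (2.6796, -0.0291, 1.1262, -0.2136).
‖u_3‖ = 2.9146, so e_3 = (0.9194, -0.0100, 0.3864, -0.0733).

Q = [[-0.2085, -0.3196, 0.9194], [0.4170, -0.0291, -0.0100], [0.6255, 0.6247, 0.3864], [0.6255, -0.7119, -0.0733]], R = [[4.7958, 0.4170, -2.0851], [0.0000, 5.9855, 3.4867], [0.0000, 0.0000, 2.9146]]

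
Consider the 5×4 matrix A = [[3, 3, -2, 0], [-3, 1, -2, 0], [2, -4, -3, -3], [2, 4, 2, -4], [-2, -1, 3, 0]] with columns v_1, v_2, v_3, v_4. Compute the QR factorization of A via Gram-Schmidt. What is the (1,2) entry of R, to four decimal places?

v_1 = (3, -3, 2, 2, -2); ‖v_1‖ = 5.4772, so e_1 = (0.5477, -0.5477, 0.3651, 0.3651, -0.3651).
r_{12} = e_1·v_2 = 1.4606.

r_{12} = 1.4606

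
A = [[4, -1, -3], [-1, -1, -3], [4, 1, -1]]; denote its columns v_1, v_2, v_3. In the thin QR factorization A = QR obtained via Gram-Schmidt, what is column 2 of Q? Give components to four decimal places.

v_1 = (4, -1, 4); ‖v_1‖ = 5.7446, so q_1 = (0.6963, -0.1741, 0.6963).
q_1·v_2 = 0.6963·(-1) + (-0.1741)·(-1) + 0.6963·1 = 0.1741.
u_2 = v_2 − 0.1741·q_1 = (-1.1212, -0.9697, 0.8788).
‖u_2‖ = 1.7233, so q_2 = (-0.6506, -0.5627, 0.5100).

q_2 = (-0.6506, -0.5627, 0.5100)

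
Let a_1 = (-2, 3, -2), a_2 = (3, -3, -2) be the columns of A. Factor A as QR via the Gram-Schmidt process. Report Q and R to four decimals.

q_1 = a_1/‖a_1‖ = (-2, 3, -2)/4.1231 = (-0.4851, 0.7276, -0.4851).
r_{12} = q_1·a_2 = -2.6679.
u_2 = a_2 + 2.6679·q_1 = (1.7059, -1.0588, -3.2941).
‖u_2‖ = 3.8578, so q_2 = (0.4422, -0.2745, -0.8539).

Q = [[-0.4851, 0.4422], [0.7276, -0.2745], [-0.4851, -0.8539]], R = [[4.1231, -2.6679], [0.0000, 3.8578]]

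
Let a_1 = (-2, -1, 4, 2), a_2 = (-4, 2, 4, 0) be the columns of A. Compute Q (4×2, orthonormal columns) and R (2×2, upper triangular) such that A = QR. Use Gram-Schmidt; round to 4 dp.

Q = [[-0.4000, -0.5491], [-0.2000, 0.7060], [0.8000, 0.1177], [0.4000, -0.4315]], R = [[5.0000, 4.4000], [0.0000, 4.0792]]

q_1 = a_1/‖a_1‖ = (-2, -1, 4, 2)/5.0000 = (-0.4000, -0.2000, 0.8000, 0.4000).
r_{12} = q_1·a_2 = 4.4000.
u_2 = a_2 − 4.4000·q_1 = (-2.2400, 2.8800, 0.4800, -1.7600).
‖u_2‖ = 4.0792, so q_2 = (-0.5491, 0.7060, 0.1177, -0.4315).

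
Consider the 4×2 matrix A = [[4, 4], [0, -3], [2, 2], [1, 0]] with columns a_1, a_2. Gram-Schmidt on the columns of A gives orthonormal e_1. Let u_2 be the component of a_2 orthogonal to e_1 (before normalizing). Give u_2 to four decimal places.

e_1 = a_1/‖a_1‖ = (4, 0, 2, 1)/4.5826 = (0.8729, 0.0000, 0.4364, 0.2182).
r_{12} = e_1·a_2 = 4.3644.
u_2 = a_2 − 4.3644·e_1 = (0.1905, -3.0000, 0.0952, -0.9524).

u_2 = (0.1905, -3.0000, 0.0952, -0.9524)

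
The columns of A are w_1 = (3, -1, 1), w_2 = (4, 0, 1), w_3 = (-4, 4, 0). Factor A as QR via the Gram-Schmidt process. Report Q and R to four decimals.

w_1 = (3, -1, 1); ‖w_1‖ = 3.3166, so q_1 = (0.9045, -0.3015, 0.3015).
q_1·w_2 = 0.9045·4 + (-0.3015)·0 + 0.3015·1 = 3.9196.
u_2 = w_2 − 3.9196·q_1 = (0.4545, 1.1818, -0.1818).
‖u_2‖ = 1.2792, so q_2 = (0.3553, 0.9239, -0.1421).
q_1·w_3 = 0.9045·(-4) + (-0.3015)·4 + 0.3015·0 = -4.8242; q_2·w_3 = 0.3553·(-4) + 0.9239·4 + (-0.1421)·0 = 2.2741.
u_3 = w_3 + 4.8242·q_1 − 2.2741·q_2 = (-0.4444, 0.4444, 1.7778).
‖u_3‖ = 1.8856, so q_3 = (-0.2357, 0.2357, 0.9428).

Q = [[0.9045, 0.3553, -0.2357], [-0.3015, 0.9239, 0.2357], [0.3015, -0.1421, 0.9428]], R = [[3.3166, 3.9196, -4.8242], [0.0000, 1.2792, 2.2741], [0.0000, 0.0000, 1.8856]]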